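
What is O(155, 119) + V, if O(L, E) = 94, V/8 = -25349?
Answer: -202698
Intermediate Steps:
V = -202792 (V = 8*(-25349) = -202792)
O(155, 119) + V = 94 - 202792 = -202698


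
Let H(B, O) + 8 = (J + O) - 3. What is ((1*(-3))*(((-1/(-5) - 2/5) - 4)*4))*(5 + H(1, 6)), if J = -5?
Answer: -252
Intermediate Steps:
H(B, O) = -16 + O (H(B, O) = -8 + ((-5 + O) - 3) = -8 + (-8 + O) = -16 + O)
((1*(-3))*(((-1/(-5) - 2/5) - 4)*4))*(5 + H(1, 6)) = ((1*(-3))*(((-1/(-5) - 2/5) - 4)*4))*(5 + (-16 + 6)) = (-3*((-1*(-⅕) - 2*⅕) - 4)*4)*(5 - 10) = -3*((⅕ - ⅖) - 4)*4*(-5) = -3*(-⅕ - 4)*4*(-5) = -(-63)*4/5*(-5) = -3*(-84/5)*(-5) = (252/5)*(-5) = -252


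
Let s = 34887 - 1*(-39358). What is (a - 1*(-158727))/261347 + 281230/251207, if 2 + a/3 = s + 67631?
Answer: 220291176053/65652195829 ≈ 3.3554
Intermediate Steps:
s = 74245 (s = 34887 + 39358 = 74245)
a = 425622 (a = -6 + 3*(74245 + 67631) = -6 + 3*141876 = -6 + 425628 = 425622)
(a - 1*(-158727))/261347 + 281230/251207 = (425622 - 1*(-158727))/261347 + 281230/251207 = (425622 + 158727)*(1/261347) + 281230*(1/251207) = 584349*(1/261347) + 281230/251207 = 584349/261347 + 281230/251207 = 220291176053/65652195829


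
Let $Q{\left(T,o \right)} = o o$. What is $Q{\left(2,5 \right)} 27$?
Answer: $675$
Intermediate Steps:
$Q{\left(T,o \right)} = o^{2}$
$Q{\left(2,5 \right)} 27 = 5^{2} \cdot 27 = 25 \cdot 27 = 675$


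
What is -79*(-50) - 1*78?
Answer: 3872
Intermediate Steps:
-79*(-50) - 1*78 = 3950 - 78 = 3872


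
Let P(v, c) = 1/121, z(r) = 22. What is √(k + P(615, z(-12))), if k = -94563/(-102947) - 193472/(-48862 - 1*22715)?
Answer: √21898604374977345834/2456212473 ≈ 1.9052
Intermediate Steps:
P(v, c) = 1/121
k = 26685897835/7368637419 (k = -94563*(-1/102947) - 193472/(-48862 - 22715) = 94563/102947 - 193472/(-71577) = 94563/102947 - 193472*(-1/71577) = 94563/102947 + 193472/71577 = 26685897835/7368637419 ≈ 3.6216)
√(k + P(615, z(-12))) = √(26685897835/7368637419 + 1/121) = √(294214752314/81055011609) = √21898604374977345834/2456212473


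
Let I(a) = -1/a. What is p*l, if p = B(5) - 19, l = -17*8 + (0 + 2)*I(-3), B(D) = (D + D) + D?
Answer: 1624/3 ≈ 541.33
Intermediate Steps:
B(D) = 3*D (B(D) = 2*D + D = 3*D)
l = -406/3 (l = -17*8 + (0 + 2)*(-1/(-3)) = -136 + 2*(-1*(-1/3)) = -136 + 2*(1/3) = -136 + 2/3 = -406/3 ≈ -135.33)
p = -4 (p = 3*5 - 19 = 15 - 19 = -4)
p*l = -4*(-406/3) = 1624/3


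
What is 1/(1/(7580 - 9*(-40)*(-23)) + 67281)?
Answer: 700/47096699 ≈ 1.4863e-5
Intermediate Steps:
1/(1/(7580 - 9*(-40)*(-23)) + 67281) = 1/(1/(7580 + 360*(-23)) + 67281) = 1/(1/(7580 - 8280) + 67281) = 1/(1/(-700) + 67281) = 1/(-1/700 + 67281) = 1/(47096699/700) = 700/47096699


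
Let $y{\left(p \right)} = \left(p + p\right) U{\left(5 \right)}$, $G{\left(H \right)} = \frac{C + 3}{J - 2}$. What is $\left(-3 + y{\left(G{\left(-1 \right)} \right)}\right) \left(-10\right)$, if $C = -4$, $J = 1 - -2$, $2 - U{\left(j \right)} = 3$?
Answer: $10$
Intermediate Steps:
$U{\left(j \right)} = -1$ ($U{\left(j \right)} = 2 - 3 = -1$)
$J = 3$ ($J = 1 + 2 = 3$)
$G{\left(H \right)} = -1$ ($G{\left(H \right)} = \frac{-4 + 3}{3 - 2} = - 1^{-1} = \left(-1\right) 1 = -1$)
$y{\left(p \right)} = - 2 p$ ($y{\left(p \right)} = \left(p + p\right) \left(-1\right) = 2 p \left(-1\right) = - 2 p$)
$\left(-3 + y{\left(G{\left(-1 \right)} \right)}\right) \left(-10\right) = \left(-3 - -2\right) \left(-10\right) = \left(-3 + 2\right) \left(-10\right) = \left(-1\right) \left(-10\right) = 10$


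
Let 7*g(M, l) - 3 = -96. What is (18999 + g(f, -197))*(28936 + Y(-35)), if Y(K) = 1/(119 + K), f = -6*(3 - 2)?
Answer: 26919171875/49 ≈ 5.4937e+8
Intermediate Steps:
f = -6 (f = -6*1 = -6)
g(M, l) = -93/7 (g(M, l) = 3/7 + (1/7)*(-96) = 3/7 - 96/7 = -93/7)
(18999 + g(f, -197))*(28936 + Y(-35)) = (18999 - 93/7)*(28936 + 1/(119 - 35)) = 132900*(28936 + 1/84)/7 = (132900/7)*(2430625/84) = 26919171875/49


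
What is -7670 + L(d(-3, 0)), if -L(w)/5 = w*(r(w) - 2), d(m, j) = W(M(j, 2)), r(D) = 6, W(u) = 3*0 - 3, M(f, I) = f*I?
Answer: -7610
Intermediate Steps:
M(f, I) = I*f
W(u) = -3 (W(u) = 0 - 3 = -3)
d(m, j) = -3
L(w) = -20*w (L(w) = -5*w*(6 - 2) = -5*w*4 = -20*w)
-7670 + L(d(-3, 0)) = -7670 - 20*(-3) = -7670 + 60 = -7610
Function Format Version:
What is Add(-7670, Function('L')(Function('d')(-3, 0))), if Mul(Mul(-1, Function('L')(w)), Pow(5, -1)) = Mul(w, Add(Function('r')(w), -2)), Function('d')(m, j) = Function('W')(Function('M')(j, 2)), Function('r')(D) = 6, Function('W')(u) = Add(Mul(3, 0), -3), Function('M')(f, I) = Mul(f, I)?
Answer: -7610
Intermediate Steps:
Function('M')(f, I) = Mul(I, f)
Function('W')(u) = -3 (Function('W')(u) = Add(0, -3) = -3)
Function('d')(m, j) = -3
Function('L')(w) = Mul(-20, w) (Function('L')(w) = Mul(-5, Mul(w, Add(6, -2))) = Mul(-5, Mul(w, 4)) = Mul(-5, Mul(4, w)) = Mul(-20, w))
Add(-7670, Function('L')(Function('d')(-3, 0))) = Add(-7670, Mul(-20, -3)) = Add(-7670, 60) = -7610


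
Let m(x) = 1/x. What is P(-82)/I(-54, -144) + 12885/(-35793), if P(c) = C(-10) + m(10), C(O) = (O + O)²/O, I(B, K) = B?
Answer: 271241/715860 ≈ 0.37890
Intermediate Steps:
C(O) = 4*O (C(O) = (2*O)²/O = (4*O²)/O = 4*O)
P(c) = -399/10 (P(c) = 4*(-10) + 1/10 = -40 + ⅒ = -399/10)
P(-82)/I(-54, -144) + 12885/(-35793) = -399/10/(-54) + 12885/(-35793) = -399/10*(-1/54) + 12885*(-1/35793) = 133/180 - 4295/11931 = 271241/715860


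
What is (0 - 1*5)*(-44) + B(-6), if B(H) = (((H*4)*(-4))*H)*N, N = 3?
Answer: -1508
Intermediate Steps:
B(H) = -48*H² (B(H) = (((H*4)*(-4))*H)*3 = (((4*H)*(-4))*H)*3 = ((-16*H)*H)*3 = -16*H²*3 = -48*H²)
(0 - 1*5)*(-44) + B(-6) = (0 - 1*5)*(-44) - 48*(-6)² = (0 - 5)*(-44) - 48*36 = -5*(-44) - 1728 = 220 - 1728 = -1508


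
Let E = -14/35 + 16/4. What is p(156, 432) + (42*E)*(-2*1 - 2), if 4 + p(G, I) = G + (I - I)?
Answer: -2264/5 ≈ -452.80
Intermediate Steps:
p(G, I) = -4 + G (p(G, I) = -4 + (G + (I - I)) = -4 + (G + 0) = -4 + G)
E = 18/5 (E = -14*1/35 + 16*(¼) = -⅖ + 4 = 18/5 ≈ 3.6000)
p(156, 432) + (42*E)*(-2*1 - 2) = (-4 + 156) + (42*(18/5))*(-2*1 - 2) = 152 + 756*(-2 - 2)/5 = 152 + (756/5)*(-4) = 152 - 3024/5 = -2264/5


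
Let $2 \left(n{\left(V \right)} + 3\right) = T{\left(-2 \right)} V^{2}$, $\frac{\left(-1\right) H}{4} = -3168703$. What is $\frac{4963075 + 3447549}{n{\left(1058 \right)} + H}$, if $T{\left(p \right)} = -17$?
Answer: $\frac{8410624}{3160215} \approx 2.6614$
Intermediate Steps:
$H = 12674812$ ($H = \left(-4\right) \left(-3168703\right) = 12674812$)
$n{\left(V \right)} = -3 - \frac{17 V^{2}}{2}$ ($n{\left(V \right)} = -3 + \frac{\left(-17\right) V^{2}}{2} = -3 - \frac{17 V^{2}}{2}$)
$\frac{4963075 + 3447549}{n{\left(1058 \right)} + H} = \frac{4963075 + 3447549}{\left(-3 - \frac{17 \cdot 1058^{2}}{2}\right) + 12674812} = \frac{8410624}{\left(-3 - 9514594\right) + 12674812} = \frac{8410624}{-9514597 + 12674812} = \frac{8410624}{3160215}$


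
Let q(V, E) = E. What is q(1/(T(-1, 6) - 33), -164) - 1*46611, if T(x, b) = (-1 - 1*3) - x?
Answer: -46775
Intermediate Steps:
T(x, b) = -4 - x (T(x, b) = (-1 - 3) - x = -4 - x)
q(1/(T(-1, 6) - 33), -164) - 1*46611 = -164 - 1*46611 = -164 - 46611 = -46775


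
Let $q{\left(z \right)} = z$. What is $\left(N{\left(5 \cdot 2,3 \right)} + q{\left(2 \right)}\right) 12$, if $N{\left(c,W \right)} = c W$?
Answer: $384$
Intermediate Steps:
$N{\left(c,W \right)} = W c$
$\left(N{\left(5 \cdot 2,3 \right)} + q{\left(2 \right)}\right) 12 = \left(3 \cdot 5 \cdot 2 + 2\right) 12 = \left(3 \cdot 10 + 2\right) 12 = \left(30 + 2\right) 12 = 32 \cdot 12 = 384$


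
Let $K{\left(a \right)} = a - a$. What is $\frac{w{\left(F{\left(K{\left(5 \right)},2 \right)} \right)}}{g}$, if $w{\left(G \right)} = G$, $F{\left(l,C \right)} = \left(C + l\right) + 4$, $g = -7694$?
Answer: $- \frac{3}{3847} \approx -0.00077983$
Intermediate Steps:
$K{\left(a \right)} = 0$
$F{\left(l,C \right)} = 4 + C + l$
$\frac{w{\left(F{\left(K{\left(5 \right)},2 \right)} \right)}}{g} = \frac{4 + 2 + 0}{-7694} = 6 \left(- \frac{1}{7694}\right) = - \frac{3}{3847}$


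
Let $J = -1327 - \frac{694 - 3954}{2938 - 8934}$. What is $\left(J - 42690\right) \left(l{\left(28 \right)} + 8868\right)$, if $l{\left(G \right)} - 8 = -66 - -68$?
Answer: $- \frac{585790841644}{1499} \approx -3.9079 \cdot 10^{8}$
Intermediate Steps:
$l{\left(G \right)} = 10$ ($l{\left(G \right)} = 8 - -2 = 8 + \left(-66 + 68\right) = 8 + 2 = 10$)
$J = - \frac{1989988}{1499}$ ($J = -1327 - - \frac{3260}{-5996} = -1327 - \left(-3260\right) \left(- \frac{1}{5996}\right) = -1327 - \frac{815}{1499} = - \frac{1989988}{1499} \approx -1327.5$)
$\left(J - 42690\right) \left(l{\left(28 \right)} + 8868\right) = \left(- \frac{1989988}{1499} - 42690\right) \left(10 + 8868\right) = \left(- \frac{65982298}{1499}\right) 8878 = - \frac{585790841644}{1499}$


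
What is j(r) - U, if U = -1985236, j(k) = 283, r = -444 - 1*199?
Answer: 1985519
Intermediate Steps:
r = -643 (r = -444 - 199 = -643)
j(r) - U = 283 - 1*(-1985236) = 283 + 1985236 = 1985519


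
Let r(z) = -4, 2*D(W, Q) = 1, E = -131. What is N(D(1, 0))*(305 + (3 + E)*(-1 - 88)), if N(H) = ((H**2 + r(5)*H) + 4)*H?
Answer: 105273/8 ≈ 13159.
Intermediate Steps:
D(W, Q) = 1/2 (D(W, Q) = (1/2)*1 = 1/2)
N(H) = H*(4 + H**2 - 4*H) (N(H) = ((H**2 - 4*H) + 4)*H = (4 + H**2 - 4*H)*H = H*(4 + H**2 - 4*H))
N(D(1, 0))*(305 + (3 + E)*(-1 - 88)) = ((4 + (1/2)**2 - 4*1/2)/2)*(305 + (3 - 131)*(-1 - 88)) = ((4 + 1/4 - 2)/2)*(305 - 128*(-89)) = ((1/2)*(9/4))*(305 + 11392) = (9/8)*11697 = 105273/8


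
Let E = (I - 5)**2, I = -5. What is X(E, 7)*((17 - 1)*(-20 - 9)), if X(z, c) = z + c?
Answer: -49648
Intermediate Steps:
E = 100 (E = (-5 - 5)**2 = (-10)**2 = 100)
X(z, c) = c + z
X(E, 7)*((17 - 1)*(-20 - 9)) = (7 + 100)*((17 - 1)*(-20 - 9)) = 107*(16*(-29)) = 107*(-464) = -49648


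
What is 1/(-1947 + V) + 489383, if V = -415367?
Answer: 204226377261/417314 ≈ 4.8938e+5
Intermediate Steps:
1/(-1947 + V) + 489383 = 1/(-1947 - 415367) + 489383 = 1/(-417314) + 489383 = -1/417314 + 489383 = 204226377261/417314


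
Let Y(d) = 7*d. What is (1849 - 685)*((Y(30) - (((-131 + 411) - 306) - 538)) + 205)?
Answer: 1139556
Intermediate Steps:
(1849 - 685)*((Y(30) - (((-131 + 411) - 306) - 538)) + 205) = (1849 - 685)*((7*30 - (((-131 + 411) - 306) - 538)) + 205) = 1164*((210 - ((280 - 306) - 538)) + 205) = 1164*((210 - (-26 - 538)) + 205) = 1164*((210 - 1*(-564)) + 205) = 1164*((210 + 564) + 205) = 1164*(774 + 205) = 1164*979 = 1139556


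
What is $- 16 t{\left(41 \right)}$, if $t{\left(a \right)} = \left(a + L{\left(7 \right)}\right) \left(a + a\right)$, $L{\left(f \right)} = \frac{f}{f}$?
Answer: $-55104$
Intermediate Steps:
$L{\left(f \right)} = 1$
$t{\left(a \right)} = 2 a \left(1 + a\right)$ ($t{\left(a \right)} = \left(a + 1\right) \left(a + a\right) = \left(1 + a\right) 2 a = 2 a \left(1 + a\right)$)
$- 16 t{\left(41 \right)} = - 16 \cdot 2 \cdot 41 \left(1 + 41\right) = - 16 \cdot 2 \cdot 41 \cdot 42 = \left(-16\right) 3444 = -55104$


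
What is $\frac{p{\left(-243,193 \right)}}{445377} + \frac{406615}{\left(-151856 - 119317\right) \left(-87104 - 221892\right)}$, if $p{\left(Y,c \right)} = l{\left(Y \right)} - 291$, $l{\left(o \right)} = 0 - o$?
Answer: $- \frac{1280296300643}{12439583341473372} \approx -0.00010292$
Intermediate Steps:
$l{\left(o \right)} = - o$
$p{\left(Y,c \right)} = -291 - Y$ ($p{\left(Y,c \right)} = - Y - 291 = -291 - Y$)
$\frac{p{\left(-243,193 \right)}}{445377} + \frac{406615}{\left(-151856 - 119317\right) \left(-87104 - 221892\right)} = \frac{-291 - -243}{445377} + \frac{406615}{\left(-151856 - 119317\right) \left(-87104 - 221892\right)} = \left(-291 + 243\right) \frac{1}{445377} + \frac{406615}{\left(-271173\right) \left(-308996\right)} = \left(-48\right) \frac{1}{445377} + \frac{406615}{83791372308} = - \frac{16}{148459} + 406615 \cdot \frac{1}{83791372308} = - \frac{16}{148459} + \frac{406615}{83791372308} = - \frac{1280296300643}{12439583341473372}$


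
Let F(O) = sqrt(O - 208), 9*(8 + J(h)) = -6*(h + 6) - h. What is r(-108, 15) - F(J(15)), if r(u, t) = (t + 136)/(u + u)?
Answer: -151/216 - I*sqrt(2085)/3 ≈ -0.69907 - 15.221*I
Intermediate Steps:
J(h) = -12 - 7*h/9 (J(h) = -8 + (-6*(h + 6) - h)/9 = -8 + (-6*(6 + h) - h)/9 = -8 + ((-36 - 6*h) - h)/9 = -8 + (-36 - 7*h)/9 = -8 + (-4 - 7*h/9) = -12 - 7*h/9)
r(u, t) = (136 + t)/(2*u) (r(u, t) = (136 + t)/((2*u)) = (136 + t)*(1/(2*u)) = (136 + t)/(2*u))
F(O) = sqrt(-208 + O)
r(-108, 15) - F(J(15)) = (1/2)*(136 + 15)/(-108) - sqrt(-208 + (-12 - 7/9*15)) = (1/2)*(-1/108)*151 - sqrt(-208 + (-12 - 35/3)) = -151/216 - sqrt(-208 - 71/3) = -151/216 - sqrt(-695/3) = -151/216 - I*sqrt(2085)/3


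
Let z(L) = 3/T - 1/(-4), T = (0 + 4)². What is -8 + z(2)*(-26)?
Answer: -155/8 ≈ -19.375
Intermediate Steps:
T = 16 (T = 4² = 16)
z(L) = 7/16 (z(L) = 3/16 - 1/(-4) = 3*(1/16) - 1*(-¼) = 3/16 + ¼ = 7/16)
-8 + z(2)*(-26) = -8 + (7/16)*(-26) = -8 - 91/8 = -155/8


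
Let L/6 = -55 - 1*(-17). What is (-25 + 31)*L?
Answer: -1368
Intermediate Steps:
L = -228 (L = 6*(-55 - 1*(-17)) = 6*(-55 + 17) = 6*(-38) = -228)
(-25 + 31)*L = (-25 + 31)*(-228) = 6*(-228) = -1368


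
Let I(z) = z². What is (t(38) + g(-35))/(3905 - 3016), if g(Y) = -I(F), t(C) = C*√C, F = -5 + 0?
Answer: -25/889 + 38*√38/889 ≈ 0.23537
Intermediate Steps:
F = -5
t(C) = C^(3/2)
g(Y) = -25 (g(Y) = -1*(-5)² = -1*25 = -25)
(t(38) + g(-35))/(3905 - 3016) = (38^(3/2) - 25)/(3905 - 3016) = (38*√38 - 25)/889 = (-25 + 38*√38)*(1/889) = -25/889 + 38*√38/889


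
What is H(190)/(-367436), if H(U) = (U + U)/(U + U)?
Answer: -1/367436 ≈ -2.7216e-6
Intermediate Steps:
H(U) = 1 (H(U) = (2*U)/((2*U)) = (2*U)*(1/(2*U)) = 1)
H(190)/(-367436) = 1/(-367436) = 1*(-1/367436) = -1/367436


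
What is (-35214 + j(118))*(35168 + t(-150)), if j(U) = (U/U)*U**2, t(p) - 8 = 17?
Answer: -749258970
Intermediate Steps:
t(p) = 25 (t(p) = 8 + 17 = 25)
j(U) = U**2 (j(U) = 1*U**2 = U**2)
(-35214 + j(118))*(35168 + t(-150)) = (-35214 + 118**2)*(35168 + 25) = (-35214 + 13924)*35193 = -21290*35193 = -749258970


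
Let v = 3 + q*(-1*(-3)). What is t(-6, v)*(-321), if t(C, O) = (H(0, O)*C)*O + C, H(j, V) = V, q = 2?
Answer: 157932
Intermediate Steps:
v = 9 (v = 3 + 2*(-1*(-3)) = 3 + 2*3 = 3 + 6 = 9)
t(C, O) = C + C*O**2 (t(C, O) = (O*C)*O + C = (C*O)*O + C = C*O**2 + C = C + C*O**2)
t(-6, v)*(-321) = -6*(1 + 9**2)*(-321) = -6*(1 + 81)*(-321) = -6*82*(-321) = -492*(-321) = 157932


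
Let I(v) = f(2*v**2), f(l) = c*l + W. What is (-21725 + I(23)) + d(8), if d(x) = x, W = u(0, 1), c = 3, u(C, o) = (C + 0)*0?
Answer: -18543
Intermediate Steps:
u(C, o) = 0 (u(C, o) = C*0 = 0)
W = 0
f(l) = 3*l (f(l) = 3*l + 0 = 3*l)
I(v) = 6*v**2 (I(v) = 3*(2*v**2) = 6*v**2)
(-21725 + I(23)) + d(8) = (-21725 + 6*23**2) + 8 = (-21725 + 6*529) + 8 = (-21725 + 3174) + 8 = -18551 + 8 = -18543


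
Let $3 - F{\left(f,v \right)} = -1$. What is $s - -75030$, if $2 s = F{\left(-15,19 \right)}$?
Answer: $75032$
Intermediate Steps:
$F{\left(f,v \right)} = 4$ ($F{\left(f,v \right)} = 3 - -1 = 3 + 1 = 4$)
$s = 2$ ($s = \frac{1}{2} \cdot 4 = 2$)
$s - -75030 = 2 - -75030 = 2 + 75030 = 75032$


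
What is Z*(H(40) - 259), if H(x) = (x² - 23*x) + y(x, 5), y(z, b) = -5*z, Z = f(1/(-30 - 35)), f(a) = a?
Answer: -17/5 ≈ -3.4000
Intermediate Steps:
Z = -1/65 (Z = 1/(-30 - 35) = 1/(-65) = -1/65 ≈ -0.015385)
H(x) = x² - 28*x (H(x) = (x² - 23*x) - 5*x = x² - 28*x)
Z*(H(40) - 259) = -(40*(-28 + 40) - 259)/65 = -(40*12 - 259)/65 = -(480 - 259)/65 = -1/65*221 = -17/5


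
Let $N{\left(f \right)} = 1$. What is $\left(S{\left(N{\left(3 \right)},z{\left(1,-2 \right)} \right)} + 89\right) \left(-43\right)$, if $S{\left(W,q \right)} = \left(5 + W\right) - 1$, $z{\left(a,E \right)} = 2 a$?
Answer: $-4042$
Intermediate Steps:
$S{\left(W,q \right)} = 4 + W$
$\left(S{\left(N{\left(3 \right)},z{\left(1,-2 \right)} \right)} + 89\right) \left(-43\right) = \left(\left(4 + 1\right) + 89\right) \left(-43\right) = \left(5 + 89\right) \left(-43\right) = 94 \left(-43\right) = -4042$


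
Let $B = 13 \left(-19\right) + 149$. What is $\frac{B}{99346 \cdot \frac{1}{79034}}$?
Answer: $- \frac{3872666}{49673} \approx -77.963$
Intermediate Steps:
$B = -98$ ($B = -247 + 149 = -98$)
$\frac{B}{99346 \cdot \frac{1}{79034}} = - \frac{98}{99346 \cdot \frac{1}{79034}} = - \frac{98}{\frac{49673}{39517}} = \left(-98\right) \frac{39517}{49673} = - \frac{3872666}{49673}$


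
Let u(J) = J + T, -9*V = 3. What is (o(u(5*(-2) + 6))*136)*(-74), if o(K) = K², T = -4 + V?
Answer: -6290000/9 ≈ -6.9889e+5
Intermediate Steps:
V = -⅓ (V = -⅑*3 = -⅓ ≈ -0.33333)
T = -13/3 (T = -4 - ⅓ = -13/3 ≈ -4.3333)
u(J) = -13/3 + J (u(J) = J - 13/3 = -13/3 + J)
(o(u(5*(-2) + 6))*136)*(-74) = ((-13/3 + (5*(-2) + 6))²*136)*(-74) = ((-13/3 + (-10 + 6))²*136)*(-74) = ((-13/3 - 4)²*136)*(-74) = ((-25/3)²*136)*(-74) = ((625/9)*136)*(-74) = (85000/9)*(-74) = -6290000/9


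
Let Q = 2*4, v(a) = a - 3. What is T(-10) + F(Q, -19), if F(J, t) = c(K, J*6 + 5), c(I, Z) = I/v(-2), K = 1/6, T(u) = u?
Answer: -301/30 ≈ -10.033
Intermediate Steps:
v(a) = -3 + a
K = 1/6 ≈ 0.16667
Q = 8
c(I, Z) = -I/5 (c(I, Z) = I/(-3 - 2) = I/(-5) = I*(-1/5) = -I/5)
F(J, t) = -1/30 (F(J, t) = -1/5*1/6 = -1/30)
T(-10) + F(Q, -19) = -10 - 1/30 = -301/30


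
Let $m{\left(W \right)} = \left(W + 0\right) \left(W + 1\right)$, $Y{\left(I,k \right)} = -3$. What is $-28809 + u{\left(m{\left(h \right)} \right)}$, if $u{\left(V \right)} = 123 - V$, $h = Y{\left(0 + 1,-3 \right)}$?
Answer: $-28692$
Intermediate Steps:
$h = -3$
$m{\left(W \right)} = W \left(1 + W\right)$
$-28809 + u{\left(m{\left(h \right)} \right)} = -28809 + \left(123 - - 3 \left(1 - 3\right)\right) = -28809 + \left(123 - \left(-3\right) \left(-2\right)\right) = -28809 + \left(123 - 6\right) = -28809 + 117 = -28692$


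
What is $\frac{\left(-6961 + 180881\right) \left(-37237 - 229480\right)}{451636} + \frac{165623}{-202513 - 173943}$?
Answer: $- \frac{4365724406440267}{42505270504} \approx -1.0271 \cdot 10^{5}$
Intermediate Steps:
$\frac{\left(-6961 + 180881\right) \left(-37237 - 229480\right)}{451636} + \frac{165623}{-202513 - 173943} = 173920 \left(-266717\right) \frac{1}{451636} + \frac{165623}{-202513 - 173943} = \left(-46387420640\right) \frac{1}{451636} + \frac{165623}{-376456} = - \frac{11596855160}{112909} + 165623 \left(- \frac{1}{376456}\right) = - \frac{11596855160}{112909} - \frac{165623}{376456} = - \frac{4365724406440267}{42505270504}$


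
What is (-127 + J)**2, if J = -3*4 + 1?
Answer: 19044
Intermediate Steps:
J = -11 (J = -12 + 1 = -11)
(-127 + J)**2 = (-127 - 11)**2 = (-138)**2 = 19044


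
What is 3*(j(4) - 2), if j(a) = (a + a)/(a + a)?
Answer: -3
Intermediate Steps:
j(a) = 1 (j(a) = (2*a)/((2*a)) = (2*a)*(1/(2*a)) = 1)
3*(j(4) - 2) = 3*(1 - 2) = 3*(-1) = -3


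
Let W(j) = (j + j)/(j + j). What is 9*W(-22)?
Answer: 9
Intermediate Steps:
W(j) = 1 (W(j) = (2*j)/((2*j)) = (2*j)*(1/(2*j)) = 1)
9*W(-22) = 9*1 = 9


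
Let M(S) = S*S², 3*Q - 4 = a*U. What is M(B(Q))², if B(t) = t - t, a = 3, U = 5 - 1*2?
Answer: 0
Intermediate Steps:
U = 3 (U = 5 - 2 = 3)
Q = 13/3 (Q = 4/3 + (3*3)/3 = 4/3 + (⅓)*9 = 4/3 + 3 = 13/3 ≈ 4.3333)
B(t) = 0
M(S) = S³
M(B(Q))² = (0³)² = 0² = 0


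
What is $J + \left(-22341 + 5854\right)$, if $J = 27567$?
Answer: $11080$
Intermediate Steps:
$J + \left(-22341 + 5854\right) = 27567 + \left(-22341 + 5854\right) = 27567 - 16487 = 11080$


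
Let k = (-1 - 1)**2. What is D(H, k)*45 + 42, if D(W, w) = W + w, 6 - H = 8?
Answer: 132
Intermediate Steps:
H = -2 (H = 6 - 1*8 = 6 - 8 = -2)
k = 4 (k = (-2)**2 = 4)
D(H, k)*45 + 42 = (-2 + 4)*45 + 42 = 2*45 + 42 = 90 + 42 = 132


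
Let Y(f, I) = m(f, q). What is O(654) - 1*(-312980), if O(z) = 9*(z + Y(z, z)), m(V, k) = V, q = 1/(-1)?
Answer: 324752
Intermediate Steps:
q = -1
Y(f, I) = f
O(z) = 18*z (O(z) = 9*(z + z) = 9*(2*z) = 18*z)
O(654) - 1*(-312980) = 18*654 - 1*(-312980) = 11772 + 312980 = 324752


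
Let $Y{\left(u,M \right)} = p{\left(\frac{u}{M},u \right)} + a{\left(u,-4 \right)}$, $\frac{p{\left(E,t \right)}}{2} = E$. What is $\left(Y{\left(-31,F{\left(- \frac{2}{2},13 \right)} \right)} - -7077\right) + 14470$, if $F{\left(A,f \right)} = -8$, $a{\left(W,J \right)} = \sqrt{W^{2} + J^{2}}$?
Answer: $\frac{86219}{4} + \sqrt{977} \approx 21586.0$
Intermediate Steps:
$p{\left(E,t \right)} = 2 E$
$a{\left(W,J \right)} = \sqrt{J^{2} + W^{2}}$
$Y{\left(u,M \right)} = \sqrt{16 + u^{2}} + \frac{2 u}{M}$ ($Y{\left(u,M \right)} = 2 \frac{u}{M} + \sqrt{\left(-4\right)^{2} + u^{2}} = \frac{2 u}{M} + \sqrt{16 + u^{2}} = \sqrt{16 + u^{2}} + \frac{2 u}{M}$)
$\left(Y{\left(-31,F{\left(- \frac{2}{2},13 \right)} \right)} - -7077\right) + 14470 = \left(\left(\sqrt{16 + \left(-31\right)^{2}} + 2 \left(-31\right) \frac{1}{-8}\right) - -7077\right) + 14470 = \left(\left(\sqrt{16 + 961} + 2 \left(-31\right) \left(- \frac{1}{8}\right)\right) + \left(-6550 + 13627\right)\right) + 14470 = \left(\left(\sqrt{977} + \frac{31}{4}\right) + 7077\right) + 14470 = \left(\left(\frac{31}{4} + \sqrt{977}\right) + 7077\right) + 14470 = \left(\frac{28339}{4} + \sqrt{977}\right) + 14470 = \frac{86219}{4} + \sqrt{977}$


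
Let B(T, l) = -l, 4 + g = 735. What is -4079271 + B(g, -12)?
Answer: -4079259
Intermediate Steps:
g = 731 (g = -4 + 735 = 731)
-4079271 + B(g, -12) = -4079271 - 1*(-12) = -4079271 + 12 = -4079259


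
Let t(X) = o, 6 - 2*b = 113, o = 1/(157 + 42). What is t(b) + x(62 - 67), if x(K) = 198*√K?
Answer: 1/199 + 198*I*√5 ≈ 0.0050251 + 442.74*I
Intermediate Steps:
o = 1/199 ≈ 0.0050251
b = -107/2 (b = 3 - ½*113 = 3 - 113/2 = -107/2 ≈ -53.500)
t(X) = 1/199
t(b) + x(62 - 67) = 1/199 + 198*√(62 - 67) = 1/199 + 198*√(-5) = 1/199 + 198*(I*√5) = 1/199 + 198*I*√5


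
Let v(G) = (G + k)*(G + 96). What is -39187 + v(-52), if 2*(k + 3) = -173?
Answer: -45413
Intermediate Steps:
k = -179/2 (k = -3 + (½)*(-173) = -3 - 173/2 = -179/2 ≈ -89.500)
v(G) = (96 + G)*(-179/2 + G) (v(G) = (G - 179/2)*(G + 96) = (-179/2 + G)*(96 + G) = (96 + G)*(-179/2 + G))
-39187 + v(-52) = -39187 + (-8592 + (-52)² + (13/2)*(-52)) = -39187 + (-8592 + 2704 - 338) = -39187 - 6226 = -45413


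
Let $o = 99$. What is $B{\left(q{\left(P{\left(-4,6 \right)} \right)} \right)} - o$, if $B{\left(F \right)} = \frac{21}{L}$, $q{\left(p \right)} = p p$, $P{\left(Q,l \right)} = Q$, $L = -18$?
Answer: $- \frac{601}{6} \approx -100.17$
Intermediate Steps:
$q{\left(p \right)} = p^{2}$
$B{\left(F \right)} = - \frac{7}{6}$ ($B{\left(F \right)} = \frac{21}{-18} = 21 \left(- \frac{1}{18}\right) = - \frac{7}{6}$)
$B{\left(q{\left(P{\left(-4,6 \right)} \right)} \right)} - o = - \frac{7}{6} - 99 = - \frac{601}{6}$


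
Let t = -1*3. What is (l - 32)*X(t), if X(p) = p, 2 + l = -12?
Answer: 138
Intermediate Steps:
t = -3
l = -14 (l = -2 - 12 = -14)
(l - 32)*X(t) = (-14 - 32)*(-3) = -46*(-3) = 138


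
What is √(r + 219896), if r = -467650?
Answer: 13*I*√1466 ≈ 497.75*I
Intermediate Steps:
√(r + 219896) = √(-467650 + 219896) = √(-247754) = 13*I*√1466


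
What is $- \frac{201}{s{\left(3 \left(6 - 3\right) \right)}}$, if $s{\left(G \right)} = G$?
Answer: $- \frac{67}{3} \approx -22.333$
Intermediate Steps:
$- \frac{201}{s{\left(3 \left(6 - 3\right) \right)}} = - \frac{201}{3 \left(6 - 3\right)} = - \frac{201}{3 \cdot 3} = - \frac{201}{9} = \left(-201\right) \frac{1}{9} = - \frac{67}{3}$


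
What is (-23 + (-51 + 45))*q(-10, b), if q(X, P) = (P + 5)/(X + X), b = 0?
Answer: 29/4 ≈ 7.2500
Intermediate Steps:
q(X, P) = (5 + P)/(2*X) (q(X, P) = (5 + P)/((2*X)) = (5 + P)*(1/(2*X)) = (5 + P)/(2*X))
(-23 + (-51 + 45))*q(-10, b) = (-23 + (-51 + 45))*((½)*(5 + 0)/(-10)) = (-23 - 6)*((½)*(-⅒)*5) = -29*(-¼) = 29/4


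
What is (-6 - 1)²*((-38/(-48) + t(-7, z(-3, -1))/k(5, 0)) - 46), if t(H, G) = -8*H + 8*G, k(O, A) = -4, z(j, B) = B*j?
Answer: -76685/24 ≈ -3195.2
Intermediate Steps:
(-6 - 1)²*((-38/(-48) + t(-7, z(-3, -1))/k(5, 0)) - 46) = (-6 - 1)²*((-38/(-48) + (-8*(-7) + 8*(-1*(-3)))/(-4)) - 46) = (-7)²*((-38*(-1/48) + (56 + 8*3)*(-¼)) - 46) = 49*((19/24 + (56 + 24)*(-¼)) - 46) = 49*((19/24 + 80*(-¼)) - 46) = 49*((19/24 - 20) - 46) = 49*(-461/24 - 46) = 49*(-1565/24) = -76685/24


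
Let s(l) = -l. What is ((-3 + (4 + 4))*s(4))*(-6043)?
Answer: 120860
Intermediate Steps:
((-3 + (4 + 4))*s(4))*(-6043) = ((-3 + (4 + 4))*(-1*4))*(-6043) = ((-3 + 8)*(-4))*(-6043) = (5*(-4))*(-6043) = -20*(-6043) = 120860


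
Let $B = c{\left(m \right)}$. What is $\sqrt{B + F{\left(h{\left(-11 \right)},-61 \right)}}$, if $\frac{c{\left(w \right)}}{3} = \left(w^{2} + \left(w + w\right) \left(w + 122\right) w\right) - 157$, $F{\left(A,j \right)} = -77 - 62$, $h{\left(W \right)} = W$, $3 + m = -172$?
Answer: $i \sqrt{9647485} \approx 3106.0 i$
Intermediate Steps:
$m = -175$ ($m = -3 - 172 = -175$)
$F{\left(A,j \right)} = -139$ ($F{\left(A,j \right)} = -77 - 62 = -139$)
$c{\left(w \right)} = -471 + 3 w^{2} + 6 w^{2} \left(122 + w\right)$ ($c{\left(w \right)} = 3 \left(\left(w^{2} + \left(w + w\right) \left(w + 122\right) w\right) - 157\right) = 3 \left(\left(w^{2} + 2 w \left(122 + w\right) w\right) - 157\right) = 3 \left(\left(w^{2} + 2 w^{2} \left(122 + w\right)\right) - 157\right) = 3 \left(-157 + w^{2} + 2 w^{2} \left(122 + w\right)\right) = -471 + 3 w^{2} + 6 w^{2} \left(122 + w\right)$)
$B = -9647346$ ($B = -471 + 6 \left(-175\right)^{3} + 735 \left(-175\right)^{2} = -471 + 6 \left(-5359375\right) + 735 \cdot 30625 = -471 - 32156250 + 22509375 = -9647346$)
$\sqrt{B + F{\left(h{\left(-11 \right)},-61 \right)}} = \sqrt{-9647346 - 139} = \sqrt{-9647485} = i \sqrt{9647485}$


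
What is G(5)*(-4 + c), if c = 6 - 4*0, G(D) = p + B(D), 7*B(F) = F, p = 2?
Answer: 38/7 ≈ 5.4286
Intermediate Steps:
B(F) = F/7
G(D) = 2 + D/7
c = 6 (c = 6 + 0 = 6)
G(5)*(-4 + c) = (2 + (⅐)*5)*(-4 + 6) = (2 + 5/7)*2 = (19/7)*2 = 38/7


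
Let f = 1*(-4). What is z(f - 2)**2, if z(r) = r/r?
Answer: 1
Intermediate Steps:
f = -4
z(r) = 1
z(f - 2)**2 = 1**2 = 1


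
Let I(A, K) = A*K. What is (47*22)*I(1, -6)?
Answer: -6204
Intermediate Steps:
(47*22)*I(1, -6) = (47*22)*(1*(-6)) = 1034*(-6) = -6204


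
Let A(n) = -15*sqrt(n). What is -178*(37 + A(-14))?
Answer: -6586 + 2670*I*sqrt(14) ≈ -6586.0 + 9990.2*I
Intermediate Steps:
-178*(37 + A(-14)) = -178*(37 - 15*I*sqrt(14)) = -6586 + 2670*I*sqrt(14)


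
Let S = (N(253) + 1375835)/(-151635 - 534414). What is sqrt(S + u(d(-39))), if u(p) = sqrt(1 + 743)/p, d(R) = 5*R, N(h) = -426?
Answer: sqrt(-481427535225 - 2462915910*sqrt(186))/490035 ≈ 1.4645*I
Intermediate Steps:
u(p) = 2*sqrt(186)/p (u(p) = sqrt(744)/p = (2*sqrt(186))/p = 2*sqrt(186)/p)
S = -196487/98007 (S = (-426 + 1375835)/(-151635 - 534414) = 1375409/(-686049) = 1375409*(-1/686049) = -196487/98007 ≈ -2.0048)
sqrt(S + u(d(-39))) = sqrt(-196487/98007 + 2*sqrt(186)/((5*(-39)))) = sqrt(-196487/98007 + 2*sqrt(186)/(-195)) = sqrt(-196487/98007 + 2*sqrt(186)*(-1/195)) = sqrt(-196487/98007 - 2*sqrt(186)/195)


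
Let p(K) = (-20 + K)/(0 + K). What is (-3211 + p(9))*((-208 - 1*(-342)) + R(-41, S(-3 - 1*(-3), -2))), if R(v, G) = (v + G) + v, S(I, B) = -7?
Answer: -144550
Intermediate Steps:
R(v, G) = G + 2*v (R(v, G) = (G + v) + v = G + 2*v)
p(K) = (-20 + K)/K
(-3211 + p(9))*((-208 - 1*(-342)) + R(-41, S(-3 - 1*(-3), -2))) = (-3211 + (-20 + 9)/9)*((-208 - 1*(-342)) + (-7 + 2*(-41))) = (-3211 + (⅑)*(-11))*((-208 + 342) + (-7 - 82)) = (-3211 - 11/9)*(134 - 89) = -28910/9*45 = -144550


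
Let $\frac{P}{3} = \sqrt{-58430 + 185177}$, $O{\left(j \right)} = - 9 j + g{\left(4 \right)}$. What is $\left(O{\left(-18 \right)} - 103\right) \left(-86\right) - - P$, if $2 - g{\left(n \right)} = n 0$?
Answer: $-5246 + 9 \sqrt{14083} \approx -4178.0$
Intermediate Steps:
$g{\left(n \right)} = 2$ ($g{\left(n \right)} = 2 - n 0 = 2 - 0 = 2 + 0 = 2$)
$O{\left(j \right)} = 2 - 9 j$ ($O{\left(j \right)} = - 9 j + 2 = 2 - 9 j$)
$P = 9 \sqrt{14083}$ ($P = 3 \sqrt{-58430 + 185177} = 3 \sqrt{126747} = 3 \cdot 3 \sqrt{14083} = 9 \sqrt{14083} \approx 1068.0$)
$\left(O{\left(-18 \right)} - 103\right) \left(-86\right) - - P = \left(\left(2 - -162\right) - 103\right) \left(-86\right) - - 9 \sqrt{14083} = \left(\left(2 + 162\right) - 103\right) \left(-86\right) - - 9 \sqrt{14083} = \left(164 - 103\right) \left(-86\right) + 9 \sqrt{14083} = 61 \left(-86\right) + 9 \sqrt{14083} = -5246 + 9 \sqrt{14083}$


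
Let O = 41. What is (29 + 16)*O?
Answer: 1845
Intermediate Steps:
(29 + 16)*O = (29 + 16)*41 = 45*41 = 1845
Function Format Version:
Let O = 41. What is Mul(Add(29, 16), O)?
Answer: 1845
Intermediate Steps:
Mul(Add(29, 16), O) = Mul(Add(29, 16), 41) = Mul(45, 41) = 1845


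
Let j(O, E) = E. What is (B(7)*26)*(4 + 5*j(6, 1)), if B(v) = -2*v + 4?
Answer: -2340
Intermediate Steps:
B(v) = 4 - 2*v
(B(7)*26)*(4 + 5*j(6, 1)) = ((4 - 2*7)*26)*(4 + 5*1) = ((4 - 14)*26)*(4 + 5) = -10*26*9 = -260*9 = -2340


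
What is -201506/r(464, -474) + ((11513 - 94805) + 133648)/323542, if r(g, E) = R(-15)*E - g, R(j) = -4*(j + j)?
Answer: 17020817179/4638298112 ≈ 3.6696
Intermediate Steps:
R(j) = -8*j
r(g, E) = -g + 120*E (r(g, E) = (-8*(-15))*E - g = 120*E - g = -g + 120*E)
-201506/r(464, -474) + ((11513 - 94805) + 133648)/323542 = -201506/(-1*464 + 120*(-474)) + ((11513 - 94805) + 133648)/323542 = -201506/(-464 - 56880) + (-83292 + 133648)*(1/323542) = -201506/(-57344) + 50356*(1/323542) = -201506*(-1/57344) + 25178/161771 = 100753/28672 + 25178/161771 = 17020817179/4638298112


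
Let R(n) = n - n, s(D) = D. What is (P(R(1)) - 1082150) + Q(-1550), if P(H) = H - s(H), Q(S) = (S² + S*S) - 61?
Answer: 3722789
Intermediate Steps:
Q(S) = -61 + 2*S² (Q(S) = (S² + S²) - 61 = 2*S² - 61 = -61 + 2*S²)
R(n) = 0
P(H) = 0 (P(H) = H - H = 0)
(P(R(1)) - 1082150) + Q(-1550) = (0 - 1082150) + (-61 + 2*(-1550)²) = -1082150 + (-61 + 2*2402500) = -1082150 + (-61 + 4805000) = -1082150 + 4804939 = 3722789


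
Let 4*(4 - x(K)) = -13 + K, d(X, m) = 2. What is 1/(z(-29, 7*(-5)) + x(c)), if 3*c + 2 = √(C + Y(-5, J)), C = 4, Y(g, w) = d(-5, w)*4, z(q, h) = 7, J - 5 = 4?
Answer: 2076/29917 + 24*√3/29917 ≈ 0.070781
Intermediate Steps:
J = 9 (J = 5 + 4 = 9)
Y(g, w) = 8 (Y(g, w) = 2*4 = 8)
c = -⅔ + 2*√3/3 (c = -⅔ + √(4 + 8)/3 = -⅔ + √12/3 = -⅔ + (2*√3)/3 = -⅔ + 2*√3/3 ≈ 0.48803)
x(K) = 29/4 - K/4 (x(K) = 4 - (-13 + K)/4 = 4 + (13/4 - K/4) = 29/4 - K/4)
1/(z(-29, 7*(-5)) + x(c)) = 1/(7 + (29/4 - (-⅔ + 2*√3/3)/4)) = 1/(7 + (29/4 + (⅙ - √3/6))) = 1/(7 + (89/12 - √3/6)) = 1/(173/12 - √3/6)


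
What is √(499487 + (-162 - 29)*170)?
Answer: √467017 ≈ 683.39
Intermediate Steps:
√(499487 + (-162 - 29)*170) = √(499487 - 191*170) = √(499487 - 32470) = √467017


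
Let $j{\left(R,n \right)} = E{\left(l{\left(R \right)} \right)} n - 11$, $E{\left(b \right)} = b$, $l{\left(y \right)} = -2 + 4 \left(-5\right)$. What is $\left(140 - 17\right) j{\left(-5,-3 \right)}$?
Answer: $6765$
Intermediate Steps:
$l{\left(y \right)} = -22$ ($l{\left(y \right)} = -2 - 20 = -22$)
$j{\left(R,n \right)} = -11 - 22 n$ ($j{\left(R,n \right)} = - 22 n - 11 = -11 - 22 n$)
$\left(140 - 17\right) j{\left(-5,-3 \right)} = \left(140 - 17\right) \left(-11 - -66\right) = 123 \left(-11 + 66\right) = 123 \cdot 55 = 6765$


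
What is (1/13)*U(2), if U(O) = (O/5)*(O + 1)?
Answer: 6/65 ≈ 0.092308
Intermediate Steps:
U(O) = O*(1 + O)/5 (U(O) = (O*(1/5))*(1 + O) = (O/5)*(1 + O) = O*(1 + O)/5)
(1/13)*U(2) = (1/13)*((1/5)*2*(1 + 2)) = ((1/13)*1)*((1/5)*2*3) = (1/13)*(6/5) = 6/65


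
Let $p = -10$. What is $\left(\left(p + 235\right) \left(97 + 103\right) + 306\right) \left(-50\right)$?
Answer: $-2265300$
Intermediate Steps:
$\left(\left(p + 235\right) \left(97 + 103\right) + 306\right) \left(-50\right) = \left(\left(-10 + 235\right) \left(97 + 103\right) + 306\right) \left(-50\right) = \left(225 \cdot 200 + 306\right) \left(-50\right) = \left(45000 + 306\right) \left(-50\right) = 45306 \left(-50\right) = -2265300$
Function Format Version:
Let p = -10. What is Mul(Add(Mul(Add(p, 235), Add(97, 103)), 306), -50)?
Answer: -2265300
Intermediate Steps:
Mul(Add(Mul(Add(p, 235), Add(97, 103)), 306), -50) = Mul(Add(Mul(Add(-10, 235), Add(97, 103)), 306), -50) = Mul(Add(Mul(225, 200), 306), -50) = Mul(Add(45000, 306), -50) = Mul(45306, -50) = -2265300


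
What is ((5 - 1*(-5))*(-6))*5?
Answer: -300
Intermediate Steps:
((5 - 1*(-5))*(-6))*5 = ((5 + 5)*(-6))*5 = (10*(-6))*5 = -60*5 = -300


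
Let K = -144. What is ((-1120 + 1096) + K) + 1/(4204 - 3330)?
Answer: -146831/874 ≈ -168.00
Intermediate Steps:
((-1120 + 1096) + K) + 1/(4204 - 3330) = ((-1120 + 1096) - 144) + 1/(4204 - 3330) = (-24 - 144) + 1/874 = -168 + 1/874 = -146831/874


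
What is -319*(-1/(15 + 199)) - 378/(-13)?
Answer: 85039/2782 ≈ 30.568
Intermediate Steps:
-319*(-1/(15 + 199)) - 378/(-13) = -319/((-1*214)) - 378*(-1/13) = -319/(-214) + 378/13 = -319*(-1/214) + 378/13 = 319/214 + 378/13 = 85039/2782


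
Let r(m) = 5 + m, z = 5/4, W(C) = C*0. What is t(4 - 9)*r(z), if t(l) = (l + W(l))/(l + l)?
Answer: 25/8 ≈ 3.1250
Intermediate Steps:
W(C) = 0
t(l) = 1/2 (t(l) = (l + 0)/(l + l) = l/((2*l)) = l*(1/(2*l)) = 1/2)
z = 5/4 (z = 5*(1/4) = 5/4 ≈ 1.2500)
t(4 - 9)*r(z) = (5 + 5/4)/2 = (1/2)*(25/4) = 25/8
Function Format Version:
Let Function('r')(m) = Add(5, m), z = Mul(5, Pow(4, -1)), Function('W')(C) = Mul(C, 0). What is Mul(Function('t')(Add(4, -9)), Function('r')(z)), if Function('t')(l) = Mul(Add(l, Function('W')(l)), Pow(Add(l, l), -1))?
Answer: Rational(25, 8) ≈ 3.1250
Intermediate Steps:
Function('W')(C) = 0
Function('t')(l) = Rational(1, 2) (Function('t')(l) = Mul(Add(l, 0), Pow(Add(l, l), -1)) = Mul(l, Pow(Mul(2, l), -1)) = Mul(l, Mul(Rational(1, 2), Pow(l, -1))) = Rational(1, 2))
z = Rational(5, 4) (z = Mul(5, Rational(1, 4)) = Rational(5, 4) ≈ 1.2500)
Mul(Function('t')(Add(4, -9)), Function('r')(z)) = Mul(Rational(1, 2), Add(5, Rational(5, 4))) = Mul(Rational(1, 2), Rational(25, 4)) = Rational(25, 8)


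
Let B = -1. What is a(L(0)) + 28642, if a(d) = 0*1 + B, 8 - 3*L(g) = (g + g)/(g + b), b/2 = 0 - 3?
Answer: 28641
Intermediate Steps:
b = -6 (b = 2*(0 - 3) = 2*(-3) = -6)
L(g) = 8/3 - 2*g/(3*(-6 + g)) (L(g) = 8/3 - (g + g)/(3*(g - 6)) = 8/3 - 2*g/(3*(-6 + g)))
a(d) = -1 (a(d) = 0*1 - 1 = 0 - 1 = -1)
a(L(0)) + 28642 = -1 + 28642 = 28641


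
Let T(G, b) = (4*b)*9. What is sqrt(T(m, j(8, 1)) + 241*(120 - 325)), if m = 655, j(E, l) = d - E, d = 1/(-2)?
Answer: I*sqrt(49711) ≈ 222.96*I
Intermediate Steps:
d = -1/2 ≈ -0.50000
j(E, l) = -1/2 - E
T(G, b) = 36*b
sqrt(T(m, j(8, 1)) + 241*(120 - 325)) = sqrt(36*(-1/2 - 1*8) + 241*(120 - 325)) = sqrt(36*(-1/2 - 8) + 241*(-205)) = sqrt(36*(-17/2) - 49405) = sqrt(-306 - 49405) = sqrt(-49711) = I*sqrt(49711)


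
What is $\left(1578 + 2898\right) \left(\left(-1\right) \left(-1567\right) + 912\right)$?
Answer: $11096004$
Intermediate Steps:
$\left(1578 + 2898\right) \left(\left(-1\right) \left(-1567\right) + 912\right) = 4476 \left(1567 + 912\right) = 4476 \cdot 2479 = 11096004$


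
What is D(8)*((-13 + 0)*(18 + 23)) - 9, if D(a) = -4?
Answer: 2123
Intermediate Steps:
D(8)*((-13 + 0)*(18 + 23)) - 9 = -4*(-13 + 0)*(18 + 23) - 9 = -(-52)*41 - 9 = -4*(-533) - 9 = 2132 - 9 = 2123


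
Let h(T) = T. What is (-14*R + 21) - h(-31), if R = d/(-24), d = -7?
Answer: 575/12 ≈ 47.917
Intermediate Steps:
R = 7/24 (R = -7/(-24) = -7*(-1/24) = 7/24 ≈ 0.29167)
(-14*R + 21) - h(-31) = (-14*7/24 + 21) - 1*(-31) = (-49/12 + 21) + 31 = 203/12 + 31 = 575/12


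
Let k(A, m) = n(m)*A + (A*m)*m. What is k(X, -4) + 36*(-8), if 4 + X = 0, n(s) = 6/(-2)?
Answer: -340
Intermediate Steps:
n(s) = -3 (n(s) = 6*(-½) = -3)
X = -4 (X = -4 + 0 = -4)
k(A, m) = -3*A + A*m² (k(A, m) = -3*A + (A*m)*m = -3*A + A*m²)
k(X, -4) + 36*(-8) = -4*(-3 + (-4)²) + 36*(-8) = -4*(-3 + 16) - 288 = -4*13 - 288 = -52 - 288 = -340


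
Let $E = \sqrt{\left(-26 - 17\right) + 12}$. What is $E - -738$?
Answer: $738 + i \sqrt{31} \approx 738.0 + 5.5678 i$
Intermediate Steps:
$E = i \sqrt{31}$ ($E = \sqrt{-43 + 12} = \sqrt{-31} = i \sqrt{31} \approx 5.5678 i$)
$E - -738 = i \sqrt{31} - -738 = i \sqrt{31} + 738 = 738 + i \sqrt{31}$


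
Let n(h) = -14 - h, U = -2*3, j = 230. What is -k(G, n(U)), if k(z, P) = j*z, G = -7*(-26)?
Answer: -41860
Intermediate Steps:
G = 182
U = -6
k(z, P) = 230*z
-k(G, n(U)) = -230*182 = -1*41860 = -41860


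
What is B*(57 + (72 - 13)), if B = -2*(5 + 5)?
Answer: -2320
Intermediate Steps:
B = -20 (B = -2*10 = -20)
B*(57 + (72 - 13)) = -20*(57 + (72 - 13)) = -20*(57 + 59) = -20*116 = -2320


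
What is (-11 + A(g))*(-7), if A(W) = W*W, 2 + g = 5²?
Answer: -3626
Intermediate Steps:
g = 23 (g = -2 + 5² = -2 + 25 = 23)
A(W) = W²
(-11 + A(g))*(-7) = (-11 + 23²)*(-7) = (-11 + 529)*(-7) = 518*(-7) = -3626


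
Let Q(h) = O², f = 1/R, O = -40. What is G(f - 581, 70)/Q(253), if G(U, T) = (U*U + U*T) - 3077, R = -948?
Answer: 264052852273/1437926400 ≈ 183.63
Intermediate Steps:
f = -1/948 (f = 1/(-948) = -1/948 ≈ -0.0010549)
G(U, T) = -3077 + U² + T*U (G(U, T) = (U² + T*U) - 3077 = -3077 + U² + T*U)
Q(h) = 1600 (Q(h) = (-40)² = 1600)
G(f - 581, 70)/Q(253) = (-3077 + (-1/948 - 581)² + 70*(-1/948 - 581))/1600 = (-3077 + (-550789/948)² + 70*(-550789/948))*(1/1600) = (-3077 + 303368522521/898704 - 19277615/474)*(1/1600) = (264052852273/898704)*(1/1600) = 264052852273/1437926400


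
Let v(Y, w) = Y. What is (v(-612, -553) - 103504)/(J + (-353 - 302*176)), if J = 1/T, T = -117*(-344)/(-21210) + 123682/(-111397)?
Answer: 9486304657672/4875022902625 ≈ 1.9459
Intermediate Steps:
T = -91112842/30291415 (T = 40248*(-1/21210) + 123682*(-1/111397) = -6708/3535 - 9514/8569 = -91112842/30291415 ≈ -3.0079)
J = -30291415/91112842 (J = 1/(-91112842/30291415) = -30291415/91112842 ≈ -0.33246)
(v(-612, -553) - 103504)/(J + (-353 - 302*176)) = (-612 - 103504)/(-30291415/91112842 + (-353 - 302*176)) = -104116/(-30291415/91112842 + (-353 - 53152)) = -104116/(-30291415/91112842 - 53505) = -104116/(-4875022902625/91112842) = -104116*(-91112842/4875022902625) = 9486304657672/4875022902625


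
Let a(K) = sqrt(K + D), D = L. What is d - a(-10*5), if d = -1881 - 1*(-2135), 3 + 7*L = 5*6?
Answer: 254 - I*sqrt(2261)/7 ≈ 254.0 - 6.7929*I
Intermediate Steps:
L = 27/7 (L = -3/7 + (5*6)/7 = -3/7 + (1/7)*30 = -3/7 + 30/7 = 27/7 ≈ 3.8571)
D = 27/7 ≈ 3.8571
d = 254 (d = -1881 + 2135 = 254)
a(K) = sqrt(27/7 + K) (a(K) = sqrt(K + 27/7) = sqrt(27/7 + K))
d - a(-10*5) = 254 - sqrt(189 + 49*(-10*5))/7 = 254 - sqrt(189 + 49*(-50))/7 = 254 - sqrt(189 - 2450)/7 = 254 - sqrt(-2261)/7 = 254 - I*sqrt(2261)/7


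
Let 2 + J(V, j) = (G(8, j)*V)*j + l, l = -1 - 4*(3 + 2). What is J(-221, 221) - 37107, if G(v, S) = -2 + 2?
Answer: -37130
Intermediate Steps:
G(v, S) = 0
l = -21 (l = -1 - 20 = -21)
J(V, j) = -23 (J(V, j) = -2 + ((0*V)*j - 21) = -2 + (0*j - 21) = -2 + (0 - 21) = -2 - 21 = -23)
J(-221, 221) - 37107 = -23 - 37107 = -37130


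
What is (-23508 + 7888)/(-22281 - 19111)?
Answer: 3905/10348 ≈ 0.37737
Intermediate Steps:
(-23508 + 7888)/(-22281 - 19111) = -15620/(-41392) = -15620*(-1/41392) = 3905/10348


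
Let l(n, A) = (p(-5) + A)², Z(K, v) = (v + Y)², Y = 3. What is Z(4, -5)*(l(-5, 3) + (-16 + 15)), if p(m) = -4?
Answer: 0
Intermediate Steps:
Z(K, v) = (3 + v)² (Z(K, v) = (v + 3)² = (3 + v)²)
l(n, A) = (-4 + A)²
Z(4, -5)*(l(-5, 3) + (-16 + 15)) = (3 - 5)²*((-4 + 3)² + (-16 + 15)) = (-2)²*((-1)² - 1) = 4*(1 - 1) = 4*0 = 0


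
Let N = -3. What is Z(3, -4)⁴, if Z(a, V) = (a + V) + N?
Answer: 256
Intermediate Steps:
Z(a, V) = -3 + V + a (Z(a, V) = (a + V) - 3 = (V + a) - 3 = -3 + V + a)
Z(3, -4)⁴ = (-3 - 4 + 3)⁴ = (-4)⁴ = 256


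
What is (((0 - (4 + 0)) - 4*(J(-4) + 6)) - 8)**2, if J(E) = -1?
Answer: 1024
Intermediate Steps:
(((0 - (4 + 0)) - 4*(J(-4) + 6)) - 8)**2 = (((0 - (4 + 0)) - 4*(-1 + 6)) - 8)**2 = (((0 - 1*4) - 4*5) - 8)**2 = (((0 - 4) - 1*20) - 8)**2 = ((-4 - 20) - 8)**2 = (-24 - 8)**2 = (-32)**2 = 1024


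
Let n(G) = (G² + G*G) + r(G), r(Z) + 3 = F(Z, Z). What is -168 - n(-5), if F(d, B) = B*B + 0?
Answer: -240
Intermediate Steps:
F(d, B) = B² (F(d, B) = B² + 0 = B²)
r(Z) = -3 + Z²
n(G) = -3 + 3*G² (n(G) = (G² + G*G) + (-3 + G²) = (G² + G²) + (-3 + G²) = 2*G² + (-3 + G²) = -3 + 3*G²)
-168 - n(-5) = -168 - (-3 + 3*(-5)²) = -168 - (-3 + 3*25) = -168 - (-3 + 75) = -168 - 1*72 = -168 - 72 = -240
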